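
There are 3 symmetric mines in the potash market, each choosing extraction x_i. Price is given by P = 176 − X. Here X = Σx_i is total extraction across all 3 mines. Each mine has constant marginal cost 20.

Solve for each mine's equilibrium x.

39

A representative mine's profit is π_i = x_i(176 − X) − 20x_i, with X = x_i + Σ_{j≠i} x_j.
First-order condition: 156 − 2x_i − Σ_{j≠i} x_j = 0.
With identical mines, set every x_j = x: then 156 − 2x − 2x = 0, i.e. x = 156/4 = 39.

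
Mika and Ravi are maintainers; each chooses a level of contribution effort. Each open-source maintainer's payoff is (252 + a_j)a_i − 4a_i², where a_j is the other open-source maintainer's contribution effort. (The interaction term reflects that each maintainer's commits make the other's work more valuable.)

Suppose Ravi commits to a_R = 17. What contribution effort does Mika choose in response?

33.625

Mika's payoff is (252 + a_R)a_M − 4a_M².
∂π/∂a_M = 252 + a_R − 8a_M = 0, so a_M = 31.5 + 0.125a_R.
At a_R = 17: a_M = 31.5 + 0.125·17 = 33.625.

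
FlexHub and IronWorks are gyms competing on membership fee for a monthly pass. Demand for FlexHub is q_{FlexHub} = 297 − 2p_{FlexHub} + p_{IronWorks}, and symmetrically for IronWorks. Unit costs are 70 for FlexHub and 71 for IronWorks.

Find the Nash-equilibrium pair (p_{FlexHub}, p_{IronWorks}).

145.8, 146.2

FlexHub's profit: π = (p_{FlexHub} − 70)(297 − 2p_{FlexHub} + p_{IronWorks}).
∂π/∂p_{FlexHub} = 437 − 4p_{FlexHub} + p_{IronWorks} = 0 ⇒ p_{FlexHub} = 109.25 + 0.25p_{IronWorks}.
Similarly p_{IronWorks} = 109.75 + 0.25p_{FlexHub}.
Substituting the second reaction function into the first: p_{FlexHub} = 109.25 + 0.25(109.75 + 0.25p_{FlexHub}), which gives 0.9375p_{FlexHub} = 136.6875 ⇒ p_{FlexHub} = 145.8.
Then p_{IronWorks} = 109.75 + 0.25·145.8 = 146.2.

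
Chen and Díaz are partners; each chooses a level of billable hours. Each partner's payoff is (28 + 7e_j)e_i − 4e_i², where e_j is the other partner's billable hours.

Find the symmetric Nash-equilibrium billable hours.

28

Chen's payoff is (28 + 7e_D)e_C − 4e_C².
∂π/∂e_C = 28 + 7e_D − 8e_C = 0, so e_C = 3.5 + 0.875e_D.
The game is symmetric, so in equilibrium e_D = e_C: the reaction function gives 0.125e_C = 3.5, hence e_C = 28.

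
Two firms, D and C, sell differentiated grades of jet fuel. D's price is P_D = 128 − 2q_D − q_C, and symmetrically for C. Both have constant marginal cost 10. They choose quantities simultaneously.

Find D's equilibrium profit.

Firm D's profit: π = q_D(128 − 2q_D − q_C) − 10q_D.
∂π/∂q_D = 118 − 4q_D − q_C = 0 ⇒ q_D = 29.5 − 0.25q_C.
Setting q_D = q_C in the reaction function: q_D = 29.5 − 0.25q_D, so q_D = 29.5 / 1.25 = 23.6.
P_D = 128 − 2·23.6 − 23.6 = 57.2.
Profit = (57.2 − 10)·23.6 = 1113.92.

1113.92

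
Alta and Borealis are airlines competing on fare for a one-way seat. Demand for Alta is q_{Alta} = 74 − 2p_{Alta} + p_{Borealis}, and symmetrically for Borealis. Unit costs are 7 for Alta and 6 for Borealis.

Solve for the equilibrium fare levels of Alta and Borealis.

Alta's profit: π = (p_{Alta} − 7)(74 − 2p_{Alta} + p_{Borealis}).
∂π/∂p_{Alta} = 88 − 4p_{Alta} + p_{Borealis} = 0 ⇒ p_{Alta} = 22 + 0.25p_{Borealis}.
Similarly p_{Borealis} = 21.5 + 0.25p_{Alta}.
Plugging p_{Borealis} into Alta's best response: p_{Alta} = 22 + 0.25(21.5 + 0.25p_{Alta}) ⇒ 0.9375p_{Alta} = 27.375, so p_{Alta} = 29.2.
Then p_{Borealis} = 21.5 + 0.25·29.2 = 28.8.

29.2, 28.8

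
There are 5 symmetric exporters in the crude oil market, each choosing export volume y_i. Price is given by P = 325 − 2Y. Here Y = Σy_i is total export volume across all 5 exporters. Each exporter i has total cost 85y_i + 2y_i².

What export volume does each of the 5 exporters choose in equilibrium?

15

A representative exporter's profit is π_i = y_i(325 − 2Y) − 85y_i − 2y_i², with Y = y_i + Σ_{j≠i} y_j.
First-order condition: 240 − 8y_i − 2Σ_{j≠i} y_j = 0.
With identical exporters, set every y_j = y: then 240 − 8y − 8y = 0, i.e. y = 240/16 = 15.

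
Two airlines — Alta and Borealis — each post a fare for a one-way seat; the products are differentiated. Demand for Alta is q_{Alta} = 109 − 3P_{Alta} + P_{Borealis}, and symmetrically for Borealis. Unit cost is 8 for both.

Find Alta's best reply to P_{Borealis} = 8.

Alta's profit: π = (P_{Alta} − 8)(109 − 3P_{Alta} + P_{Borealis}).
∂π/∂P_{Alta} = 133 − 6P_{Alta} + P_{Borealis} = 0 ⇒ P_{Alta} = 133/6 + (1/6)P_{Borealis}.
At P_{Borealis} = 8: P_{Alta} = 133/6 + (1/6)·8 = 23.5.

23.5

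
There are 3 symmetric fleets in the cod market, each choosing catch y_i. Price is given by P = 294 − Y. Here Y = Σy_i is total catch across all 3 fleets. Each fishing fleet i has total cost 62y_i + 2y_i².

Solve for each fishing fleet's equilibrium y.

29

A representative fishing fleet's profit is π_i = y_i(294 − Y) − 62y_i − 2y_i², with Y = y_i + Σ_{j≠i} y_j.
First-order condition: 232 − 6y_i − Σ_{j≠i} y_j = 0.
Imposing symmetry (y_j = y for all j) turns Σ_{j≠i} y_j into 2y, so 232 = 8y and y = 29.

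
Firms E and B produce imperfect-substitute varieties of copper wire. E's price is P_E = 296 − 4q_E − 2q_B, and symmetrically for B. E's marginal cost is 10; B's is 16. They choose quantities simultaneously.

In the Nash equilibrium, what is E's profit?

3317.76

Firm E's profit: π = q_E(296 − 4q_E − 2q_B) − 10q_E.
∂π/∂q_E = 286 − 8q_E − 2q_B = 0 ⇒ q_E = 35.75 − 0.25q_B.
Similarly q_B = 35 − 0.25q_E.
Solving the two reaction functions simultaneously: (1 − (−0.25)(−0.25))q_E = 35.75 − 0.25·35, so 0.9375q_E = 27 and q_E = 28.8.
Then q_B = 35 − 0.25·28.8 = 27.8.
P_E = 296 − 4·28.8 − 2·27.8 = 125.2.
Profit = (125.2 − 10)·28.8 = 3317.76.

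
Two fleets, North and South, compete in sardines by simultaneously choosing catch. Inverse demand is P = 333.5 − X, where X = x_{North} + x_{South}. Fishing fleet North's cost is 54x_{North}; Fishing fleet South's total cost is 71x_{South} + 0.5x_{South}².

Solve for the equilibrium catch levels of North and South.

Fishing fleet North's profit: π = x_{North}(333.5 − (x_{North} + x_{South})) − 54x_{North}.
∂π/∂x_{North} = 279.5 − 2x_{North} − x_{South} = 0, so x_{North} = 139.75 − 0.5x_{South}.
For South: ∂π/∂x_{South} = 262.5 − 3x_{South} − x_{North} = 0 ⇒ x_{South} = 87.5 − (1/3)x_{North}.
Substituting the second reaction function into the first: x_{North} = 139.75 − 0.5(87.5 − (1/3)x_{North}), which gives (5/6)x_{North} = 96 ⇒ x_{North} = 115.2.
Then x_{South} = 87.5 − (1/3)·115.2 = 49.1.

115.2, 49.1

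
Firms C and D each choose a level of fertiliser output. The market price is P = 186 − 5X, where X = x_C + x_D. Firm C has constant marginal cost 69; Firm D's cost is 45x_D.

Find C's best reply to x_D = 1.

11.2

Firm C's profit: π = x_C(186 − 5(x_C + x_D)) − 69x_C.
∂π/∂x_C = 117 − 10x_C − 5x_D = 0, so x_C = 11.7 − 0.5x_D.
At x_D = 1: x_C = 11.7 − 0.5·1 = 11.2.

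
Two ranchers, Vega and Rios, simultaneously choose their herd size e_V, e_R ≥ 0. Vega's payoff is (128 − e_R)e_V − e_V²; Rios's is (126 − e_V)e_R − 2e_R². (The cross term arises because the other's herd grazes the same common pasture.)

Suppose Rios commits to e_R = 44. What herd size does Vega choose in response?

42

Expanding Vega's payoff: 128e_V − e_Re_V − e_V².
∂π/∂e_V = 128 − e_R − 2e_V = 0, so e_V = 64 − 0.5e_R.
At e_R = 44: e_V = 64 − 0.5·44 = 42.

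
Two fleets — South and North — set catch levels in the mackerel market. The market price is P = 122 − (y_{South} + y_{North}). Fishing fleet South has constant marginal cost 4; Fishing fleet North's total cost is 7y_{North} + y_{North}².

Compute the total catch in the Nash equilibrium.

67

Fishing fleet South's profit: π = y_{South}(122 − (y_{South} + y_{North})) − 4y_{South}.
∂π/∂y_{South} = 118 − 2y_{South} − y_{North} = 0, so y_{South} = 59 − 0.5y_{North}.
For North: ∂π/∂y_{North} = 115 − 4y_{North} − y_{South} = 0 ⇒ y_{North} = 28.75 − 0.25y_{South}.
Substituting the second reaction function into the first: y_{South} = 59 − 0.5(28.75 − 0.25y_{South}), which gives 0.875y_{South} = 44.625 ⇒ y_{South} = 51.
Then y_{North} = 28.75 − 0.25·51 = 16.
Total catch: 51 + 16 = 67.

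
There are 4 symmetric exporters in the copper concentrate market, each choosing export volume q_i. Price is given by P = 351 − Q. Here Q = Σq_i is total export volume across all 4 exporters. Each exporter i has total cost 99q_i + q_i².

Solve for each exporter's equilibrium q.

A representative exporter's profit is π_i = q_i(351 − Q) − 99q_i − q_i², with Q = q_i + Σ_{j≠i} q_j.
First-order condition: 252 − 4q_i − Σ_{j≠i} q_j = 0.
With identical exporters, set every q_j = q: then 252 − 4q − 3q = 0, i.e. q = 252/7 = 36.

36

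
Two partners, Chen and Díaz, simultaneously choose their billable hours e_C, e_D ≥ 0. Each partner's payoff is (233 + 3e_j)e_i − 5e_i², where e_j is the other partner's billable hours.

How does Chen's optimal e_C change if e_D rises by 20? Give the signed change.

6

Chen's payoff is (233 + 3e_D)e_C − 5e_C².
∂π/∂e_C = 233 + 3e_D − 10e_C = 0, so e_C = 23.3 + 0.3e_D.
The reaction-function slope is 0.3, so a 20-unit rise in e_D moves e_C by 0.3 × 20 = 6. Chen's best response rises — the actions are strategic complements.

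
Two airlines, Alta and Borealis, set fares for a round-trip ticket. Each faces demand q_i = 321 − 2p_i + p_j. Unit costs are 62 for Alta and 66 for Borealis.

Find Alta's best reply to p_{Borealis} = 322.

Alta's profit: π = (p_{Alta} − 62)(321 − 2p_{Alta} + p_{Borealis}).
∂π/∂p_{Alta} = 445 − 4p_{Alta} + p_{Borealis} = 0 ⇒ p_{Alta} = 111.25 + 0.25p_{Borealis}.
At p_{Borealis} = 322: p_{Alta} = 111.25 + 0.25·322 = 191.75.

191.75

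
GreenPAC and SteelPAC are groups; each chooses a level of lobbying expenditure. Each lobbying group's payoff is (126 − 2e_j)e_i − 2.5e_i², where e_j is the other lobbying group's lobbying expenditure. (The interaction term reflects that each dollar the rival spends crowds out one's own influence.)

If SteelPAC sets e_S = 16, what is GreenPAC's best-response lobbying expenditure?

GreenPAC's payoff is (126 − 2e_S)e_G − 2.5e_G².
∂π/∂e_G = 126 − 2e_S − 5e_G = 0, so e_G = 25.2 − 0.4e_S.
At e_S = 16: e_G = 25.2 − 0.4·16 = 18.8.

18.8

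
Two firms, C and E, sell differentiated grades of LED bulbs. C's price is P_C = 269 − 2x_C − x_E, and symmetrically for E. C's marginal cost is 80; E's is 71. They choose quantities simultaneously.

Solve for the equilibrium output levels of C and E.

Firm C's profit: π = x_C(269 − 2x_C − x_E) − 80x_C.
∂π/∂x_C = 189 − 4x_C − x_E = 0 ⇒ x_C = 47.25 − 0.25x_E.
Similarly x_E = 49.5 − 0.25x_C.
Substituting the second reaction function into the first: x_C = 47.25 − 0.25(49.5 − 0.25x_C), which gives 0.9375x_C = 34.875 ⇒ x_C = 37.2.
Then x_E = 49.5 − 0.25·37.2 = 40.2.

37.2, 40.2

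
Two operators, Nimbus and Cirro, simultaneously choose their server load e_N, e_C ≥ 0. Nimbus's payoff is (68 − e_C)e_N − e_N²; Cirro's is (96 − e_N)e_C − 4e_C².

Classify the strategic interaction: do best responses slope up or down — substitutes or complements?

strategic substitutes

Expanding Nimbus's payoff: 68e_N − e_Ce_N − e_N².
∂π/∂e_N = 68 − e_C − 2e_N = 0, so e_N = 34 − 0.5e_C.
The best-response slope de_N/de_C = −0.5 < 0: the reaction function is downward-sloping, so the choices are strategic substitutes.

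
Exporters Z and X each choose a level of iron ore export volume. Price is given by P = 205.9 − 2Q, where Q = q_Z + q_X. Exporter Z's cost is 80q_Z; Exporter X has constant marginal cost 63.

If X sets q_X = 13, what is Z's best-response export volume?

Exporter Z's profit: π = q_Z(205.9 − 2(q_Z + q_X)) − 80q_Z.
∂π/∂q_Z = 125.9 − 4q_Z − 2q_X = 0, so q_Z = 31.475 − 0.5q_X.
At q_X = 13: q_Z = 31.475 − 0.5·13 = 24.975.

24.975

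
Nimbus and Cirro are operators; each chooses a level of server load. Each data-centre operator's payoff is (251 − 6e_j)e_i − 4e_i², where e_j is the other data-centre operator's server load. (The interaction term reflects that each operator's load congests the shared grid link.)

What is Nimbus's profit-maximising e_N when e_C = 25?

Nimbus's payoff is (251 − 6e_C)e_N − 4e_N².
∂π/∂e_N = 251 − 6e_C − 8e_N = 0, so e_N = 31.375 − 0.75e_C.
At e_C = 25: e_N = 31.375 − 0.75·25 = 12.625.

12.625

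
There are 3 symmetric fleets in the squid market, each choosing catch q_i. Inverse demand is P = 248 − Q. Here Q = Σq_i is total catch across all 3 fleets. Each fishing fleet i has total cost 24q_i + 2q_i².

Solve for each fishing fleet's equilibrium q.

A representative fishing fleet's profit is π_i = q_i(248 − Q) − 24q_i − 2q_i², with Q = q_i + Σ_{j≠i} q_j.
First-order condition: 224 − 6q_i − Σ_{j≠i} q_j = 0.
With identical fishing fleets, set every q_j = q: then 224 − 6q − 2q = 0, i.e. q = 224/8 = 28.

28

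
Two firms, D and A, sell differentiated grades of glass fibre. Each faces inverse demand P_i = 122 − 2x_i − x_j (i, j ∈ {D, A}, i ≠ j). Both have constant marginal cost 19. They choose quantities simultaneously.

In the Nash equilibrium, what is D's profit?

848.72

Firm D's profit: π = x_D(122 − 2x_D − x_A) − 19x_D.
∂π/∂x_D = 103 − 4x_D − x_A = 0 ⇒ x_D = 25.75 − 0.25x_A.
Setting x_D = x_A in the reaction function: x_D = 25.75 − 0.25x_D, so x_D = 25.75 / 1.25 = 20.6.
P_D = 122 − 2·20.6 − 20.6 = 60.2.
Profit = (60.2 − 19)·20.6 = 848.72.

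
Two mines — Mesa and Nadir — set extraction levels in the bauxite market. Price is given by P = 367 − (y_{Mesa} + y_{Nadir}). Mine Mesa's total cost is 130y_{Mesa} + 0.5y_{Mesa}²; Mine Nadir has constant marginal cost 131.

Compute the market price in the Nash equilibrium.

Mine Mesa's profit: π = y_{Mesa}(367 − (y_{Mesa} + y_{Nadir})) − 130y_{Mesa} − 0.5y_{Mesa}².
∂π/∂y_{Mesa} = 237 − 3y_{Mesa} − y_{Nadir} = 0, so y_{Mesa} = 79 − (1/3)y_{Nadir}.
For Nadir: ∂π/∂y_{Nadir} = 236 − 2y_{Nadir} − y_{Mesa} = 0 ⇒ y_{Nadir} = 118 − 0.5y_{Mesa}.
Plugging y_{Nadir} into Mesa's best response: y_{Mesa} = 79 − (1/3)(118 − 0.5y_{Mesa}) ⇒ (5/6)y_{Mesa} = 119/3, so y_{Mesa} = 47.6.
Then y_{Nadir} = 118 − 0.5·47.6 = 94.2.
Equilibrium price: P = 367 − 141.8 = 225.2.

225.2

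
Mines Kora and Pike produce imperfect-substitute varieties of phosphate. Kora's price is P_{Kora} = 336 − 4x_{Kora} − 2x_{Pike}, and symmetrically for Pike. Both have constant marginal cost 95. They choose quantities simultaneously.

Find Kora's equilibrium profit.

Mine Kora's profit: π = x_{Kora}(336 − 4x_{Kora} − 2x_{Pike}) − 95x_{Kora}.
∂π/∂x_{Kora} = 241 − 8x_{Kora} − 2x_{Pike} = 0 ⇒ x_{Kora} = 30.125 − 0.25x_{Pike}.
The game is symmetric, so in equilibrium x_{Pike} = x_{Kora}: the reaction function gives 1.25x_{Kora} = 30.125, hence x_{Kora} = 24.1.
P_{Kora} = 336 − 4·24.1 − 2·24.1 = 191.4.
Profit = (191.4 − 95)·24.1 = 2323.24.

2323.24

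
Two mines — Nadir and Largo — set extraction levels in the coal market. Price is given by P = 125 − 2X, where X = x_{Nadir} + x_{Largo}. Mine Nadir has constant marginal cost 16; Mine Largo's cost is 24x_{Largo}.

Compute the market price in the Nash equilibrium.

55

Mine Nadir's profit: π = x_{Nadir}(125 − 2(x_{Nadir} + x_{Largo})) − 16x_{Nadir}.
∂π/∂x_{Nadir} = 109 − 4x_{Nadir} − 2x_{Largo} = 0, so x_{Nadir} = 27.25 − 0.5x_{Largo}.
By the same steps for Largo: x_{Largo} = 25.25 − 0.5x_{Nadir}.
Substituting the second reaction function into the first: x_{Nadir} = 27.25 − 0.5(25.25 − 0.5x_{Nadir}), which gives 0.75x_{Nadir} = 14.625 ⇒ x_{Nadir} = 19.5.
Then x_{Largo} = 25.25 − 0.5·19.5 = 15.5.
Equilibrium price: P = 125 − 2·35 = 55.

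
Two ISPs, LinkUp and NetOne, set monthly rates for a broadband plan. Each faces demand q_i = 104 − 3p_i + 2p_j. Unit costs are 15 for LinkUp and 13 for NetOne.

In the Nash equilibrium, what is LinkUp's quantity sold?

LinkUp's profit: π = (p_{LinkUp} − 15)(104 − 3p_{LinkUp} + 2p_{NetOne}).
∂π/∂p_{LinkUp} = 149 − 6p_{LinkUp} + 2p_{NetOne} = 0 ⇒ p_{LinkUp} = 149/6 + (1/3)p_{NetOne}.
Similarly p_{NetOne} = 143/6 + (1/3)p_{LinkUp}.
Plugging p_{NetOne} into LinkUp's best response: p_{LinkUp} = 149/6 + (1/3)(143/6 + (1/3)p_{LinkUp}) ⇒ (8/9)p_{LinkUp} = 295/9, so p_{LinkUp} = 36.875.
Then p_{NetOne} = 143/6 + (1/3)·36.875 = 36.125.
q_{LinkUp} = 104 − 3·36.875 + 2·36.125 = 65.625.

65.625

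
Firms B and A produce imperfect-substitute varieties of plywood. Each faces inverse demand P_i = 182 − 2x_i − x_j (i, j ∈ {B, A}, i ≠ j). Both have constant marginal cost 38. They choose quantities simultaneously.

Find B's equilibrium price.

95.6

Firm B's profit: π = x_B(182 − 2x_B − x_A) − 38x_B.
∂π/∂x_B = 144 − 4x_B − x_A = 0 ⇒ x_B = 36 − 0.25x_A.
The game is symmetric, so in equilibrium x_A = x_B: the reaction function gives 1.25x_B = 36, hence x_B = 28.8.
P_B = 182 − 2·28.8 − 28.8 = 95.6.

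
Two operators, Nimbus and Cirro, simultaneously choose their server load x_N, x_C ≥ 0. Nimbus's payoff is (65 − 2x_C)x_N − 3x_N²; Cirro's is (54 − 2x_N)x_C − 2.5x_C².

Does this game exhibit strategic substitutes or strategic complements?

strategic substitutes

Expanding Nimbus's payoff: 65x_N − 2x_Cx_N − 3x_N².
∂π/∂x_N = 65 − 2x_C − 6x_N = 0, so x_N = 65/6 − (1/3)x_C.
The best-response slope dx_N/dx_C = −1/3 < 0: the reaction function is downward-sloping, so the choices are strategic substitutes.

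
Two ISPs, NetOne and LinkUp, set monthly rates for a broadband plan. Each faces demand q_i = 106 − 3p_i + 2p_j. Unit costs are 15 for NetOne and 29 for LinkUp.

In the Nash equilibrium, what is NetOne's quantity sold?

76.125

NetOne's profit: π = (p_{NetOne} − 15)(106 − 3p_{NetOne} + 2p_{LinkUp}).
∂π/∂p_{NetOne} = 151 − 6p_{NetOne} + 2p_{LinkUp} = 0 ⇒ p_{NetOne} = 151/6 + (1/3)p_{LinkUp}.
Similarly p_{LinkUp} = 193/6 + (1/3)p_{NetOne}.
Solving the two reaction functions simultaneously: (1 − (1/3)(1/3))p_{NetOne} = 151/6 + (1/3)·(193/6), so (8/9)p_{NetOne} = 323/9 and p_{NetOne} = 40.375.
Then p_{LinkUp} = 193/6 + (1/3)·40.375 = 45.625.
q_{NetOne} = 106 − 3·40.375 + 2·45.625 = 76.125.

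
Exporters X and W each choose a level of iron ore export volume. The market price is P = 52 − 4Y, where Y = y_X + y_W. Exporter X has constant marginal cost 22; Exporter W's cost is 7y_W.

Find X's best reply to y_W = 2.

2.75

Exporter X's profit: π = y_X(52 − 4(y_X + y_W)) − 22y_X.
∂π/∂y_X = 30 − 8y_X − 4y_W = 0, so y_X = 3.75 − 0.5y_W.
At y_W = 2: y_X = 3.75 − 0.5·2 = 2.75.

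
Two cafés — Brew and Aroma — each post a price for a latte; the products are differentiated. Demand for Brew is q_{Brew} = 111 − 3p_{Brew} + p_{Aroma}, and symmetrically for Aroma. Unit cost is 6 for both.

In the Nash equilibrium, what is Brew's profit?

Brew's profit: π = (p_{Brew} − 6)(111 − 3p_{Brew} + p_{Aroma}).
∂π/∂p_{Brew} = 129 − 6p_{Brew} + p_{Aroma} = 0 ⇒ p_{Brew} = 21.5 + (1/6)p_{Aroma}.
Setting p_{Brew} = p_{Aroma} in the reaction function: p_{Brew} = 21.5 + (1/6)p_{Brew}, so p_{Brew} = 21.5 / (5/6) = 25.8.
q_{Brew} = 111 − 3·25.8 + 25.8 = 59.4.
Profit = (25.8 − 6)·59.4 = 1176.12.

1176.12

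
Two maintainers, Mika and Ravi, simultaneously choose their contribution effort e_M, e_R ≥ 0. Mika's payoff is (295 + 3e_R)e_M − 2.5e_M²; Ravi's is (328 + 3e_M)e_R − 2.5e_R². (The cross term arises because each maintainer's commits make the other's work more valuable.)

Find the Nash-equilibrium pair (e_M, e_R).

Expanding Mika's payoff: 295e_M + 3e_Re_M − 2.5e_M².
∂π/∂e_M = 295 + 3e_R − 5e_M = 0, so e_M = 59 + 0.6e_R.
Likewise for Ravi: e_R = 65.6 + 0.6e_M.
Plugging e_R into Mika's best response: e_M = 59 + 0.6(65.6 + 0.6e_M) ⇒ 0.64e_M = 98.36, so e_M = 153.6875.
Then e_R = 65.6 + 0.6·153.6875 = 157.8125.

153.6875, 157.8125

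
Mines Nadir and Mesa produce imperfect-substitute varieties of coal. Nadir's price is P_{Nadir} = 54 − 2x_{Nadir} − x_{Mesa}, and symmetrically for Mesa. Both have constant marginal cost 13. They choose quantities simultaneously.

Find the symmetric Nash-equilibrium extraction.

8.2

Mine Nadir's profit: π = x_{Nadir}(54 − 2x_{Nadir} − x_{Mesa}) − 13x_{Nadir}.
∂π/∂x_{Nadir} = 41 − 4x_{Nadir} − x_{Mesa} = 0 ⇒ x_{Nadir} = 10.25 − 0.25x_{Mesa}.
By symmetry x_{Mesa} = x_{Nadir}; substituting into the reaction function, 1.25x_{Nadir} = 10.25 and x_{Nadir} = 8.2.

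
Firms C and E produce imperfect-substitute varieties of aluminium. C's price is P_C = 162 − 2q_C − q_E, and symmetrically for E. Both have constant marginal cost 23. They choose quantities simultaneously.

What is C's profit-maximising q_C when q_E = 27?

28

Firm C's profit: π = q_C(162 − 2q_C − q_E) − 23q_C.
∂π/∂q_C = 139 − 4q_C − q_E = 0 ⇒ q_C = 34.75 − 0.25q_E.
At q_E = 27: q_C = 34.75 − 0.25·27 = 28.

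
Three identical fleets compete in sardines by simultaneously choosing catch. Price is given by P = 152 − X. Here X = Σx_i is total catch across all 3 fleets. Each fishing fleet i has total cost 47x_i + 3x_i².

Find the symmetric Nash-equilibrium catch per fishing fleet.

10.5

A representative fishing fleet's profit is π_i = x_i(152 − X) − 47x_i − 3x_i², with X = x_i + Σ_{j≠i} x_j.
First-order condition: 105 − 8x_i − Σ_{j≠i} x_j = 0.
With identical fishing fleets, set every x_j = x: then 105 − 8x − 2x = 0, i.e. x = 105/10 = 10.5.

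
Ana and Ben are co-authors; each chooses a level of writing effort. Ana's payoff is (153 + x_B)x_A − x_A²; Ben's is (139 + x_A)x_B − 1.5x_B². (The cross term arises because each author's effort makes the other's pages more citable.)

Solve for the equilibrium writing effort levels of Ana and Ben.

119.6, 86.2

Expanding Ana's payoff: 153x_A + x_Bx_A − x_A².
∂π/∂x_A = 153 + x_B − 2x_A = 0, so x_A = 76.5 + 0.5x_B.
Likewise for Ben: x_B = 139/3 + (1/3)x_A.
Plugging x_B into Ana's best response: x_A = 76.5 + 0.5(139/3 + (1/3)x_A) ⇒ (5/6)x_A = 299/3, so x_A = 119.6.
Then x_B = 139/3 + (1/3)·119.6 = 86.2.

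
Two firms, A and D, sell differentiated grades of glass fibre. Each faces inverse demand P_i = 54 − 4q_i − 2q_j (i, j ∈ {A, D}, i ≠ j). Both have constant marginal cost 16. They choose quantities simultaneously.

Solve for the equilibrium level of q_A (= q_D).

Firm A's profit: π = q_A(54 − 4q_A − 2q_D) − 16q_A.
∂π/∂q_A = 38 − 8q_A − 2q_D = 0 ⇒ q_A = 4.75 − 0.25q_D.
By symmetry q_D = q_A; substituting into the reaction function, 1.25q_A = 4.75 and q_A = 3.8.

3.8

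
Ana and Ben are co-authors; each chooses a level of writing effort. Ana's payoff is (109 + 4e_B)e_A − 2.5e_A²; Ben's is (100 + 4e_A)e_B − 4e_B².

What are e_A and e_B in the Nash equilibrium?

Expanding Ana's payoff: 109e_A + 4e_Be_A − 2.5e_A².
∂π/∂e_A = 109 + 4e_B − 5e_A = 0, so e_A = 21.8 + 0.8e_B.
Likewise for Ben: e_B = 12.5 + 0.5e_A.
Substituting the second reaction function into the first: e_A = 21.8 + 0.8(12.5 + 0.5e_A), which gives 0.6e_A = 31.8 ⇒ e_A = 53.
Then e_B = 12.5 + 0.5·53 = 39.

53, 39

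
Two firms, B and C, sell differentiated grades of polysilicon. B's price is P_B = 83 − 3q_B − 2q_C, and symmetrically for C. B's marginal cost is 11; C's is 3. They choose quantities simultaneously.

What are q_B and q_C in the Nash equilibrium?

8.5, 10.5

Firm B's profit: π = q_B(83 − 3q_B − 2q_C) − 11q_B.
∂π/∂q_B = 72 − 6q_B − 2q_C = 0 ⇒ q_B = 12 − (1/3)q_C.
Similarly q_C = 40/3 − (1/3)q_B.
Plugging q_C into B's best response: q_B = 12 − (1/3)(40/3 − (1/3)q_B) ⇒ (8/9)q_B = 68/9, so q_B = 8.5.
Then q_C = 40/3 − (1/3)·8.5 = 10.5.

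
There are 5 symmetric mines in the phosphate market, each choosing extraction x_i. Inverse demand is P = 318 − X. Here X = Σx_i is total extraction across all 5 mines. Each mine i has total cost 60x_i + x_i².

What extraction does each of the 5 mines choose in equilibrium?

32.25

A representative mine's profit is π_i = x_i(318 − X) − 60x_i − x_i², with X = x_i + Σ_{j≠i} x_j.
First-order condition: 258 − 4x_i − Σ_{j≠i} x_j = 0.
In a symmetric equilibrium every mine chooses the same x, so Σ_{j≠i} x_j = 4x. The condition becomes 258 − 8x = 0, giving x = 258/8 = 32.25.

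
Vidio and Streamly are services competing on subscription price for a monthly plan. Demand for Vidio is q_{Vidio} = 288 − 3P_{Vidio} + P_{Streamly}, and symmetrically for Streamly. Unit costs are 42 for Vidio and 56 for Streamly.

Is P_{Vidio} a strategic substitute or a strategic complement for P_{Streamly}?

Vidio's profit: π = (P_{Vidio} − 42)(288 − 3P_{Vidio} + P_{Streamly}).
∂π/∂P_{Vidio} = 414 − 6P_{Vidio} + P_{Streamly} = 0 ⇒ P_{Vidio} = 69 + (1/6)P_{Streamly}.
The best-response slope dP_{Vidio}/dP_{Streamly} = 1/6 > 0: the reaction function is upward-sloping, so the choices are strategic complements.

strategic complements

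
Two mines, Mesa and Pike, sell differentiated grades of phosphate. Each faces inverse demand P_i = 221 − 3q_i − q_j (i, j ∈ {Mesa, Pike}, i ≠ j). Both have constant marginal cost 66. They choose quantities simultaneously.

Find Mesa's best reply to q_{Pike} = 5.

25

Mine Mesa's profit: π = q_{Mesa}(221 − 3q_{Mesa} − q_{Pike}) − 66q_{Mesa}.
∂π/∂q_{Mesa} = 155 − 6q_{Mesa} − q_{Pike} = 0 ⇒ q_{Mesa} = 155/6 − (1/6)q_{Pike}.
At q_{Pike} = 5: q_{Mesa} = 155/6 − (1/6)·5 = 25.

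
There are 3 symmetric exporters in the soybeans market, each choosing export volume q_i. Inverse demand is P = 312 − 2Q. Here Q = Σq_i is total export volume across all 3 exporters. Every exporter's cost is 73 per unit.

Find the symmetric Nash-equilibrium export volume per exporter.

29.875

A representative exporter's profit is π_i = q_i(312 − 2Q) − 73q_i, with Q = q_i + Σ_{j≠i} q_j.
First-order condition: 239 − 4q_i − 2Σ_{j≠i} q_j = 0.
With identical exporters, set every q_j = q: then 239 − 4q − 4q = 0, i.e. q = 239/8 = 29.875.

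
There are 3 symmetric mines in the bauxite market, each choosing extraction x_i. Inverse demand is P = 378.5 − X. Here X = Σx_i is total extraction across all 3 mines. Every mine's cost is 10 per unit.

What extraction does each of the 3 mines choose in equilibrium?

A representative mine's profit is π_i = x_i(378.5 − X) − 10x_i, with X = x_i + Σ_{j≠i} x_j.
First-order condition: 368.5 − 2x_i − Σ_{j≠i} x_j = 0.
In a symmetric equilibrium every mine chooses the same x, so Σ_{j≠i} x_j = 2x. The condition becomes 368.5 − 4x = 0, giving x = 368.5/4 = 92.125.

92.125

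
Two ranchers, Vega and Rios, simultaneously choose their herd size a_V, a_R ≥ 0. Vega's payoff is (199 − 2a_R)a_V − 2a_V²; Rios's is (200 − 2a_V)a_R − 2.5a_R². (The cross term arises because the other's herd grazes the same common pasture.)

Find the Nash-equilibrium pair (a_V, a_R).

Expanding Vega's payoff: 199a_V − 2a_Ra_V − 2a_V².
∂π/∂a_V = 199 − 2a_R − 4a_V = 0, so a_V = 49.75 − 0.5a_R.
Likewise for Rios: a_R = 40 − 0.4a_V.
Plugging a_R into Vega's best response: a_V = 49.75 − 0.5(40 − 0.4a_V) ⇒ 0.8a_V = 29.75, so a_V = 37.1875.
Then a_R = 40 − 0.4·37.1875 = 25.125.

37.1875, 25.125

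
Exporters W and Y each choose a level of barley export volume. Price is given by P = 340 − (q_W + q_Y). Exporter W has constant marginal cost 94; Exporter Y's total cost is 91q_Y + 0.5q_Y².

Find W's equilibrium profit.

Exporter W's profit: π = q_W(340 − (q_W + q_Y)) − 94q_W.
∂π/∂q_W = 246 − 2q_W − q_Y = 0, so q_W = 123 − 0.5q_Y.
For Y: ∂π/∂q_Y = 249 − 3q_Y − q_W = 0 ⇒ q_Y = 83 − (1/3)q_W.
Plugging q_Y into W's best response: q_W = 123 − 0.5(83 − (1/3)q_W) ⇒ (5/6)q_W = 81.5, so q_W = 97.8.
Then q_Y = 83 − (1/3)·97.8 = 50.4.
Price P = 340 − 148.2 = 191.8.
W's profit: (191.8 − 94)·97.8 = 9564.84.

9564.84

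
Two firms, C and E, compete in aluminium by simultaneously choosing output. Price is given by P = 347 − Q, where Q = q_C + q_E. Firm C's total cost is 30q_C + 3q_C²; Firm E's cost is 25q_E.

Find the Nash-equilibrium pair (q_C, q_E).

Firm C's profit: π = q_C(347 − (q_C + q_E)) − 30q_C − 3q_C².
∂π/∂q_C = 317 − 8q_C − q_E = 0, so q_C = 39.625 − 0.125q_E.
For E: ∂π/∂q_E = 322 − 2q_E − q_C = 0 ⇒ q_E = 161 − 0.5q_C.
Plugging q_E into C's best response: q_C = 39.625 − 0.125(161 − 0.5q_C) ⇒ 0.9375q_C = 19.5, so q_C = 20.8.
Then q_E = 161 − 0.5·20.8 = 150.6.

20.8, 150.6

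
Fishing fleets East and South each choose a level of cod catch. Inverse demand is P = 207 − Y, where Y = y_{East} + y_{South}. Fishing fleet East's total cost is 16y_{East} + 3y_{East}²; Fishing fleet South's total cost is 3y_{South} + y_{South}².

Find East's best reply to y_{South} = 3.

23.5

Fishing fleet East's profit: π = y_{East}(207 − (y_{East} + y_{South})) − 16y_{East} − 3y_{East}².
∂π/∂y_{East} = 191 − 8y_{East} − y_{South} = 0, so y_{East} = 23.875 − 0.125y_{South}.
At y_{South} = 3: y_{East} = 23.875 − 0.125·3 = 23.5.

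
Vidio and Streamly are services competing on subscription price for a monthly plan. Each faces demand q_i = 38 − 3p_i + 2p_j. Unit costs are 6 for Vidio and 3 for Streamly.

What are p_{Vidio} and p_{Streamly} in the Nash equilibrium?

13.4375, 12.3125

Vidio's profit: π = (p_{Vidio} − 6)(38 − 3p_{Vidio} + 2p_{Streamly}).
∂π/∂p_{Vidio} = 56 − 6p_{Vidio} + 2p_{Streamly} = 0 ⇒ p_{Vidio} = 28/3 + (1/3)p_{Streamly}.
Similarly p_{Streamly} = 47/6 + (1/3)p_{Vidio}.
Plugging p_{Streamly} into Vidio's best response: p_{Vidio} = 28/3 + (1/3)(47/6 + (1/3)p_{Vidio}) ⇒ (8/9)p_{Vidio} = 215/18, so p_{Vidio} = 13.4375.
Then p_{Streamly} = 47/6 + (1/3)·13.4375 = 12.3125.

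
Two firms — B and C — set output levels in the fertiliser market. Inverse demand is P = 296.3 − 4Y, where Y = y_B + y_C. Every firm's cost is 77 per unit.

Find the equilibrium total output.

Firm B's profit: π = y_B(296.3 − 4(y_B + y_C)) − 77y_B.
∂π/∂y_B = 219.3 − 8y_B − 4y_C = 0, so y_B = 27.4125 − 0.5y_C.
Setting y_B = y_C in the reaction function: y_B = 27.4125 − 0.5y_B, so y_B = 27.4125 / 1.5 = 18.275.
Total output: 18.275 + 18.275 = 36.55.

36.55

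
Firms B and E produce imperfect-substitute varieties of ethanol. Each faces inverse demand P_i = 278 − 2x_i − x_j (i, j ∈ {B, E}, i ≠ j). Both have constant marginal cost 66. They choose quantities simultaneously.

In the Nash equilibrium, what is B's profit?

Firm B's profit: π = x_B(278 − 2x_B − x_E) − 66x_B.
∂π/∂x_B = 212 − 4x_B − x_E = 0 ⇒ x_B = 53 − 0.25x_E.
The game is symmetric, so in equilibrium x_E = x_B: the reaction function gives 1.25x_B = 53, hence x_B = 42.4.
P_B = 278 − 2·42.4 − 42.4 = 150.8.
Profit = (150.8 − 66)·42.4 = 3595.52.

3595.52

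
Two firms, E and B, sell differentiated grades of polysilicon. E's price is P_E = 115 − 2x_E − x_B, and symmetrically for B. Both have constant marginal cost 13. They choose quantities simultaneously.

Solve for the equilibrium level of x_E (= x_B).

Firm E's profit: π = x_E(115 − 2x_E − x_B) − 13x_E.
∂π/∂x_E = 102 − 4x_E − x_B = 0 ⇒ x_E = 25.5 − 0.25x_B.
The game is symmetric, so in equilibrium x_B = x_E: the reaction function gives 1.25x_E = 25.5, hence x_E = 20.4.

20.4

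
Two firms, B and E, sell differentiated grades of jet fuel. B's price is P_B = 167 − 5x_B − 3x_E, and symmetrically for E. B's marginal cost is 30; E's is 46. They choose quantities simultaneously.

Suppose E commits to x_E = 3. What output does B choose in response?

Firm B's profit: π = x_B(167 − 5x_B − 3x_E) − 30x_B.
∂π/∂x_B = 137 − 10x_B − 3x_E = 0 ⇒ x_B = 13.7 − 0.3x_E.
At x_E = 3: x_B = 13.7 − 0.3·3 = 12.8.

12.8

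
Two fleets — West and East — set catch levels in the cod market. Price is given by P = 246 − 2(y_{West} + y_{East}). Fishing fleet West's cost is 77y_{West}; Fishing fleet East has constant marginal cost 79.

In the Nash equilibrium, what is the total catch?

Fishing fleet West's profit: π = y_{West}(246 − 2(y_{West} + y_{East})) − 77y_{West}.
∂π/∂y_{West} = 169 − 4y_{West} − 2y_{East} = 0, so y_{West} = 42.25 − 0.5y_{East}.
By the same steps for East: y_{East} = 41.75 − 0.5y_{West}.
Solving the two reaction functions simultaneously: (1 − (−0.5)(−0.5))y_{West} = 42.25 − 0.5·41.75, so 0.75y_{West} = 21.375 and y_{West} = 28.5.
Then y_{East} = 41.75 − 0.5·28.5 = 27.5.
Total catch: 28.5 + 27.5 = 56.

56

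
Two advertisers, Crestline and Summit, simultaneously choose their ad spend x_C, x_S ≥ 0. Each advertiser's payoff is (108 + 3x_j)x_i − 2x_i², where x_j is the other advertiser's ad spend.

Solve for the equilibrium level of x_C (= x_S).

108

Crestline's payoff is (108 + 3x_S)x_C − 2x_C².
∂π/∂x_C = 108 + 3x_S − 4x_C = 0, so x_C = 27 + 0.75x_S.
Setting x_C = x_S in the reaction function: x_C = 27 + 0.75x_C, so x_C = 27 / 0.25 = 108.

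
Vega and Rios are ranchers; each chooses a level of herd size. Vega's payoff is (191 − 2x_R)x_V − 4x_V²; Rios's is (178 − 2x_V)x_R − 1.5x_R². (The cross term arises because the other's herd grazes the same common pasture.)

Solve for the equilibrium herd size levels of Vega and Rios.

10.85, 52.1

Expanding Vega's payoff: 191x_V − 2x_Rx_V − 4x_V².
∂π/∂x_V = 191 − 2x_R − 8x_V = 0, so x_V = 23.875 − 0.25x_R.
Likewise for Rios: x_R = 178/3 − (2/3)x_V.
Plugging x_R into Vega's best response: x_V = 23.875 − 0.25(178/3 − (2/3)x_V) ⇒ (5/6)x_V = 217/24, so x_V = 10.85.
Then x_R = 178/3 − (2/3)·10.85 = 52.1.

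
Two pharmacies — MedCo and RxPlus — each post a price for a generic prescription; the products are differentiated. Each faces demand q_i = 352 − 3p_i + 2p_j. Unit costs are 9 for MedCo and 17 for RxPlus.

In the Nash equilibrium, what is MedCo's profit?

22837.6875

MedCo's profit: π = (p_{MedCo} − 9)(352 − 3p_{MedCo} + 2p_{RxPlus}).
∂π/∂p_{MedCo} = 379 − 6p_{MedCo} + 2p_{RxPlus} = 0 ⇒ p_{MedCo} = 379/6 + (1/3)p_{RxPlus}.
Similarly p_{RxPlus} = 403/6 + (1/3)p_{MedCo}.
Substituting the second reaction function into the first: p_{MedCo} = 379/6 + (1/3)(403/6 + (1/3)p_{MedCo}), which gives (8/9)p_{MedCo} = 770/9 ⇒ p_{MedCo} = 96.25.
Then p_{RxPlus} = 403/6 + (1/3)·96.25 = 99.25.
q_{MedCo} = 352 − 3·96.25 + 2·99.25 = 261.75.
Profit = (96.25 − 9)·261.75 = 22837.6875.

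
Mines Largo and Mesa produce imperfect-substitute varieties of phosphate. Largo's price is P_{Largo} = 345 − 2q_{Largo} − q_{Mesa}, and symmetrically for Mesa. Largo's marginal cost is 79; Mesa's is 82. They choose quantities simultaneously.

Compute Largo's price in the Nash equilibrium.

Mine Largo's profit: π = q_{Largo}(345 − 2q_{Largo} − q_{Mesa}) − 79q_{Largo}.
∂π/∂q_{Largo} = 266 − 4q_{Largo} − q_{Mesa} = 0 ⇒ q_{Largo} = 66.5 − 0.25q_{Mesa}.
Similarly q_{Mesa} = 65.75 − 0.25q_{Largo}.
Substituting the second reaction function into the first: q_{Largo} = 66.5 − 0.25(65.75 − 0.25q_{Largo}), which gives 0.9375q_{Largo} = 50.0625 ⇒ q_{Largo} = 53.4.
Then q_{Mesa} = 65.75 − 0.25·53.4 = 52.4.
P_{Largo} = 345 − 2·53.4 − 52.4 = 185.8.

185.8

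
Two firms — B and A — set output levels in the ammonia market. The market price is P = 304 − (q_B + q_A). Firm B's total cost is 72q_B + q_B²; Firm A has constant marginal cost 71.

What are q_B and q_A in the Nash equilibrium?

Firm B's profit: π = q_B(304 − (q_B + q_A)) − 72q_B − q_B².
∂π/∂q_B = 232 − 4q_B − q_A = 0, so q_B = 58 − 0.25q_A.
For A: ∂π/∂q_A = 233 − 2q_A − q_B = 0 ⇒ q_A = 116.5 − 0.5q_B.
Plugging q_A into B's best response: q_B = 58 − 0.25(116.5 − 0.5q_B) ⇒ 0.875q_B = 28.875, so q_B = 33.
Then q_A = 116.5 − 0.5·33 = 100.

33, 100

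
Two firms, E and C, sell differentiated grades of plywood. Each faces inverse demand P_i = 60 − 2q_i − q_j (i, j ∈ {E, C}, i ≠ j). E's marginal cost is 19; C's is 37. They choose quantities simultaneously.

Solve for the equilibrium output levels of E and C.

9.4, 3.4

Firm E's profit: π = q_E(60 − 2q_E − q_C) − 19q_E.
∂π/∂q_E = 41 − 4q_E − q_C = 0 ⇒ q_E = 10.25 − 0.25q_C.
Similarly q_C = 5.75 − 0.25q_E.
Plugging q_C into E's best response: q_E = 10.25 − 0.25(5.75 − 0.25q_E) ⇒ 0.9375q_E = 8.8125, so q_E = 9.4.
Then q_C = 5.75 − 0.25·9.4 = 3.4.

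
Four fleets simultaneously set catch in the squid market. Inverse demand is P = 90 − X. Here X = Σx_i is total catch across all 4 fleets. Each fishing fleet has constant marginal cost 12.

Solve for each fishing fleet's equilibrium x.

15.6

A representative fishing fleet's profit is π_i = x_i(90 − X) − 12x_i, with X = x_i + Σ_{j≠i} x_j.
First-order condition: 78 − 2x_i − Σ_{j≠i} x_j = 0.
With identical fishing fleets, set every x_j = x: then 78 − 2x − 3x = 0, i.e. x = 78/5 = 15.6.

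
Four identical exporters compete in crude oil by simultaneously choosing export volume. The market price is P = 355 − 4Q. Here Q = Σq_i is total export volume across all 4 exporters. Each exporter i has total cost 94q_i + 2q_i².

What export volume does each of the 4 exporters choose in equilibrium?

10.875

A representative exporter's profit is π_i = q_i(355 − 4Q) − 94q_i − 2q_i², with Q = q_i + Σ_{j≠i} q_j.
First-order condition: 261 − 12q_i − 4Σ_{j≠i} q_j = 0.
In a symmetric equilibrium every exporter chooses the same q, so Σ_{j≠i} q_j = 3q. The condition becomes 261 − 24q = 0, giving q = 261/24 = 10.875.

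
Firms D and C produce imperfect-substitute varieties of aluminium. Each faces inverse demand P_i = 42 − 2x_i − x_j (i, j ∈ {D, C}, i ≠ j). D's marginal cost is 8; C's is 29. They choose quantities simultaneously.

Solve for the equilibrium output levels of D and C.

Firm D's profit: π = x_D(42 − 2x_D − x_C) − 8x_D.
∂π/∂x_D = 34 − 4x_D − x_C = 0 ⇒ x_D = 8.5 − 0.25x_C.
Similarly x_C = 3.25 − 0.25x_D.
Plugging x_C into D's best response: x_D = 8.5 − 0.25(3.25 − 0.25x_D) ⇒ 0.9375x_D = 7.6875, so x_D = 8.2.
Then x_C = 3.25 − 0.25·8.2 = 1.2.

8.2, 1.2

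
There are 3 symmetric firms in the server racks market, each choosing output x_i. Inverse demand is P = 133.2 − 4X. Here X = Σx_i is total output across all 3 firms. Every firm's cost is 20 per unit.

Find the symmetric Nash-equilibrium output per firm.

7.075

A representative firm's profit is π_i = x_i(133.2 − 4X) − 20x_i, with X = x_i + Σ_{j≠i} x_j.
First-order condition: 113.2 − 8x_i − 4Σ_{j≠i} x_j = 0.
In a symmetric equilibrium every firm chooses the same x, so Σ_{j≠i} x_j = 2x. The condition becomes 113.2 − 16x = 0, giving x = 113.2/16 = 7.075.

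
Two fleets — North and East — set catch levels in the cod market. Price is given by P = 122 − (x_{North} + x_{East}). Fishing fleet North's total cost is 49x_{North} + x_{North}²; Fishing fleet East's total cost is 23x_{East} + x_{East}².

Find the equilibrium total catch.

34.4

Fishing fleet North's profit: π = x_{North}(122 − (x_{North} + x_{East})) − 49x_{North} − x_{North}².
∂π/∂x_{North} = 73 − 4x_{North} − x_{East} = 0, so x_{North} = 18.25 − 0.25x_{East}.
By the same steps for East: x_{East} = 24.75 − 0.25x_{North}.
Solving the two reaction functions simultaneously: (1 − (−0.25)(−0.25))x_{North} = 18.25 − 0.25·24.75, so 0.9375x_{North} = 12.0625 and x_{North} = 193/15.
Then x_{East} = 24.75 − 0.25·(193/15) = 323/15.
Total catch: 193/15 + 323/15 = 34.4.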